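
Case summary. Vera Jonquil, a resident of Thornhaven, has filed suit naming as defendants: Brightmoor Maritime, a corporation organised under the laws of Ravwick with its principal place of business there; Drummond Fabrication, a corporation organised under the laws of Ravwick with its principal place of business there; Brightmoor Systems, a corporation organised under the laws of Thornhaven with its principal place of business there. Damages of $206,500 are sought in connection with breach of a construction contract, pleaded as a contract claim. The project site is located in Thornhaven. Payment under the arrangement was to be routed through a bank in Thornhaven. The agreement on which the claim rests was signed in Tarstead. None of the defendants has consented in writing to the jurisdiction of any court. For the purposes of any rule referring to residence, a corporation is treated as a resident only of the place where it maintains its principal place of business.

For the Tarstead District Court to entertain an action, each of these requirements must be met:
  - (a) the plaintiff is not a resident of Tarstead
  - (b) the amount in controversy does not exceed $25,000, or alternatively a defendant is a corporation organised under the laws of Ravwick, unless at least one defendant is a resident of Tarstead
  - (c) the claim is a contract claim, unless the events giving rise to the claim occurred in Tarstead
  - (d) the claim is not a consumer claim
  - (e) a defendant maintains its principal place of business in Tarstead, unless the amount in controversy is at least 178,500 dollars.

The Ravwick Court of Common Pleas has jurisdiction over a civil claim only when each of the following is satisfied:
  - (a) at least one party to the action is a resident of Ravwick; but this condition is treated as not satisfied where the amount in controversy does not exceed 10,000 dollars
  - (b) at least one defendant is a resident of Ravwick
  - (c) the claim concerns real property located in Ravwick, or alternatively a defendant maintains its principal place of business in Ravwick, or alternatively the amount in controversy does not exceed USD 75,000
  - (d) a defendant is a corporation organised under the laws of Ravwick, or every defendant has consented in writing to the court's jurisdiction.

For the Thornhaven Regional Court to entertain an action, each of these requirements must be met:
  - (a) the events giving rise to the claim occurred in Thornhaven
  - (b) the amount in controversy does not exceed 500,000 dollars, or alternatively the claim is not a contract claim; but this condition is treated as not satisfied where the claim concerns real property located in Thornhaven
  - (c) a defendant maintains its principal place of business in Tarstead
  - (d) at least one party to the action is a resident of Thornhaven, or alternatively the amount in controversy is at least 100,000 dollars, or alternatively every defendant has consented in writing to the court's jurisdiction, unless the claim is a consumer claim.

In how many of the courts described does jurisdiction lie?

The Tarstead District Court:
  (a) The plaintiff resides in Thornhaven, which is not Tarstead. Condition met.
  (b) Brightmoor Maritime is organised under the laws of Ravwick, so one alternative holds. Met.
  (c) The claim is a contract claim. Met.
  (d) The claim is a contract claim, not a consumer claim. Satisfied.
  (e) The corporate defendant(s) have their principal place of business in Ravwick, Thornhaven, not Tarstead. The proviso rescues it, though: the amount in controversy is $206,500, which meets the USD 178,500 floor. Condition met.
  → Jurisdiction lies.
The Ravwick Court of Common Pleas:
  (a) Brightmoor Maritime resides in Ravwick. The carve-out does not apply: the amount in controversy is USD 206,500, above the $10,000 ceiling. Satisfied.
  (b) Brightmoor Maritime resides in Ravwick. Satisfied.
  (c) Brightmoor Maritime has its principal place of business in Ravwick — that alternative is enough. Condition met.
  (d) Brightmoor Maritime is organised under the laws of Ravwick, so one alternative holds. Condition met.
  → All conditions met; jurisdiction exists.
The Thornhaven Regional Court:
  (a) The operative events occurred in Thornhaven. Met.
  (b) The amount in controversy is 206,500 dollars, within the $500,000 ceiling, which satisfies one of the alternatives. The exception is not triggered, since the claim does not concern real property. Met.
  (c) The corporate defendant(s) have their principal place of business in Ravwick, Thornhaven, not Tarstead. Not met.
  (d) Vera Jonquil resides in Thornhaven — that alternative is enough. Met.
  → Not every requirement is met — no jurisdiction.
Courts with jurisdiction: the Tarstead District Court, the Ravwick Court of Common Pleas — 2 in total.

2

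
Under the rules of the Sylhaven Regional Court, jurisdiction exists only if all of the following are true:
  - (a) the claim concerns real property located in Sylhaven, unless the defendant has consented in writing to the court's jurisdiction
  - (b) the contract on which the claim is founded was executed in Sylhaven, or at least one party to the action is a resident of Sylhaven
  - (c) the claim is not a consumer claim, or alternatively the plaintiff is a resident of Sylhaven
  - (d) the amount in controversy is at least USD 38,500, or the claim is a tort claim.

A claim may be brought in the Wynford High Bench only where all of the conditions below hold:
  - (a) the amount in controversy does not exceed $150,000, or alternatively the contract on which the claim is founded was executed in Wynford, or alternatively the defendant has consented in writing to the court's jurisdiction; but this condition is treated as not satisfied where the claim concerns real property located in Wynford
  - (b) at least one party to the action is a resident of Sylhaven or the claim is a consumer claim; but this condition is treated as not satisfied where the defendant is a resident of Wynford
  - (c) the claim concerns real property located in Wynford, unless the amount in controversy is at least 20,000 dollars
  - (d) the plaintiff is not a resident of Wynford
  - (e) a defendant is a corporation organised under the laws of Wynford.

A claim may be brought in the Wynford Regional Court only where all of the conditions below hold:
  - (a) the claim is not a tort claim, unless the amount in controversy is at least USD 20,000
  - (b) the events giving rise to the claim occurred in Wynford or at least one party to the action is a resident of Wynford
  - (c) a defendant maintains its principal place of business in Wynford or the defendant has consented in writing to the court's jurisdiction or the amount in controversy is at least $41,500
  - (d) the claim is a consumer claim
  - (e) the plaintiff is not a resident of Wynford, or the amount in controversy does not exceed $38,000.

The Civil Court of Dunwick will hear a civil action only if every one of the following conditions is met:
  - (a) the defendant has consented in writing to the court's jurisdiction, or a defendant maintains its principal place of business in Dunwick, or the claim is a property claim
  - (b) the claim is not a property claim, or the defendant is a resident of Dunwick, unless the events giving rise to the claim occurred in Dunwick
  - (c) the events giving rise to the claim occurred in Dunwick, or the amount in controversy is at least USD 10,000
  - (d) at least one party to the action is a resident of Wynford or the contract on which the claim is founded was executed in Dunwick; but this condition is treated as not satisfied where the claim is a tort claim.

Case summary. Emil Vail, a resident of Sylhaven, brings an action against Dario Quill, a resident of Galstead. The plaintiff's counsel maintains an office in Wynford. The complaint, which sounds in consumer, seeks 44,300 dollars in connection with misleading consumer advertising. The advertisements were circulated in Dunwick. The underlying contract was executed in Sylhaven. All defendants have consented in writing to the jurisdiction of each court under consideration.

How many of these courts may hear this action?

1

The Sylhaven Regional Court:
  (a) The claim does not concern real property. However, every defendant has filed written consent, so the 'unless' proviso supplies this condition. Satisfied.
  (b) The contract was executed in Sylhaven — that alternative is enough. Condition met.
  (c) The plaintiff resides in Sylhaven, so this disjunct is met. Met.
  (d) The amount in controversy is 44,300 dollars, which meets the $38,500 floor — that alternative is enough. Met.
  → The court has jurisdiction.
The Wynford High Bench:
  (a) The amount in controversy is 44,300 dollars, within the 150,000 dollars ceiling, which satisfies one of the alternatives. And the carve-out is inapplicable — the claim does not concern real property. Met.
  (b) Emil Vail resides in Sylhaven — that alternative is enough. The exception is not triggered, since the defendant resides in Galstead, not Wynford. Condition met.
  (c) The claim does not concern real property. However, the amount in controversy is USD 44,300, which meets the $20,000 floor, so the 'unless' proviso supplies this condition. Met.
  (d) The plaintiff resides in Sylhaven, which is not Wynford. Condition met.
  (e) No defendant is a corporation. Fails.
  → Not every requirement is met — no jurisdiction.
The Wynford Regional Court:
  (a) The claim is a consumer claim, not a tort claim. Met.
  (b) The operative events occurred in Dunwick, not Wynford; no party resides in Wynford — none of the alternatives is met. Fails.
  (c) Every defendant has filed written consent, so this disjunct is met. Condition met.
  (d) The claim is a consumer claim. Condition met.
  (e) The plaintiff resides in Sylhaven, which is not Wynford, which satisfies one of the alternatives. Satisfied.
  → Not every requirement is met — no jurisdiction.
The Civil Court of Dunwick:
  (a) Every defendant has filed written consent, so one alternative holds. Condition met.
  (b) The claim is a consumer claim, not a property claim — that alternative is enough. Satisfied.
  (c) The operative events occurred in Dunwick — that alternative is enough. Satisfied.
  (d) No party resides in Wynford; the contract was executed in Sylhaven, not Dunwick — none of the alternatives is met. Condition not met.
  → No jurisdiction.
Courts with jurisdiction: the Sylhaven Regional Court — 1 in total.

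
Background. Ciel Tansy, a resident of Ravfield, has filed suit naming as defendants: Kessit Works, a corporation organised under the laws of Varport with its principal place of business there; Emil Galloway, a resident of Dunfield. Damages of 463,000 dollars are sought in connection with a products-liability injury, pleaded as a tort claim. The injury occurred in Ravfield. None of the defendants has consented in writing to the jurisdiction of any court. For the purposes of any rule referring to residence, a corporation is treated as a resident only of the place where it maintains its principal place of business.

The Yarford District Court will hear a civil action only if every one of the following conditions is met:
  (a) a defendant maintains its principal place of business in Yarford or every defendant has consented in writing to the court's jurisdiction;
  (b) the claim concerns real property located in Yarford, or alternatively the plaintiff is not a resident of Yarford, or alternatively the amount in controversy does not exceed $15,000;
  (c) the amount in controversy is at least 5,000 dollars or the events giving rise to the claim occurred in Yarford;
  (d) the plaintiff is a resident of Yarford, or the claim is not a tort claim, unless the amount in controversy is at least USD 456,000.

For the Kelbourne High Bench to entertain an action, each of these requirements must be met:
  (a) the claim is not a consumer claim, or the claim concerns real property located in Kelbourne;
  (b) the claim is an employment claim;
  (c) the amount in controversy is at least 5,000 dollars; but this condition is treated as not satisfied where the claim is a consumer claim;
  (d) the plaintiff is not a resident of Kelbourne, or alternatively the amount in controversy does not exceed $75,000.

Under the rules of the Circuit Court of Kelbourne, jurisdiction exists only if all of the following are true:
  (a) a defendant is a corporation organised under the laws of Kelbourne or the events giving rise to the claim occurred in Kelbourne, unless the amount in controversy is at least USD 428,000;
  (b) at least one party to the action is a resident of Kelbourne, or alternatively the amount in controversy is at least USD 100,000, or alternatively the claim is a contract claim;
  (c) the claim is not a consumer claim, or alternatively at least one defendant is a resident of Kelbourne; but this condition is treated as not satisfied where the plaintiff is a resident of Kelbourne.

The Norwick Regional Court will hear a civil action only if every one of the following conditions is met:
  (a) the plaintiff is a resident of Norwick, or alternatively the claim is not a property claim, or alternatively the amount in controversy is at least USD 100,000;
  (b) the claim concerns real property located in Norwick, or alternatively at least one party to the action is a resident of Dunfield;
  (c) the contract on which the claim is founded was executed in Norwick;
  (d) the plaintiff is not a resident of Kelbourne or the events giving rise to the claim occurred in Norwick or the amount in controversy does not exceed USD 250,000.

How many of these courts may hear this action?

The Yarford District Court:
  (a) The corporate defendant(s) have their principal place of business in Varport, not Yarford; no such written consent has been filed — none of the alternatives is met. Fails.
  (b) The plaintiff resides in Ravfield, which is not Yarford, so one alternative holds. Met.
  (c) The amount in controversy is USD 463,000, which meets the $5,000 floor, so one alternative holds. Satisfied.
  (d) The plaintiff resides in Ravfield, not Yarford; the claim is a tort claim — every alternative fails. But the amount in controversy is USD 463,000, which meets the 456,000 dollars floor, and the 'unless' clause therefore excuses the requirement. Satisfied.
  → No jurisdiction.
The Kelbourne High Bench:
  (a) The claim is a tort claim, not a consumer claim — that alternative is enough. Met.
  (b) The claim is a tort claim, not an employment claim. Not satisfied.
  (c) The amount in controversy is USD 463,000, which meets the $5,000 floor. The exception is not triggered, since the claim is a tort claim, not a consumer claim. Satisfied.
  (d) The plaintiff resides in Ravfield, which is not Kelbourne, so this disjunct is met. Met.
  → Not every requirement is met — no jurisdiction.
The Circuit Court of Kelbourne:
  (a) The corporate defendant(s) are organised in Varport, not Kelbourne; the operative events occurred in Ravfield, not Kelbourne — no alternative holds. But the amount in controversy is 463,000 dollars, which meets the 428,000 dollars floor, and the 'unless' clause therefore excuses the requirement. Condition met.
  (b) The amount in controversy is 463,000 dollars, which meets the 100,000 dollars floor, so this disjunct is met. Condition met.
  (c) The claim is a tort claim, not a consumer claim, so one alternative holds. And the carve-out is inapplicable — the plaintiff resides in Ravfield, not Kelbourne. Met.
  → Every requirement is satisfied — jurisdiction.
The Norwick Regional Court:
  (a) The claim is a tort claim, not a property claim, which satisfies one of the alternatives. Satisfied.
  (b) Emil Galloway resides in Dunfield, which satisfies one of the alternatives. Satisfied.
  (c) No contract (and hence no place of execution) is alleged. Condition not met.
  (d) The plaintiff resides in Ravfield, which is not Kelbourne, so this disjunct is met. Met.
  → The court lacks jurisdiction.
Courts with jurisdiction: the Circuit Court of Kelbourne — 1 in total.

1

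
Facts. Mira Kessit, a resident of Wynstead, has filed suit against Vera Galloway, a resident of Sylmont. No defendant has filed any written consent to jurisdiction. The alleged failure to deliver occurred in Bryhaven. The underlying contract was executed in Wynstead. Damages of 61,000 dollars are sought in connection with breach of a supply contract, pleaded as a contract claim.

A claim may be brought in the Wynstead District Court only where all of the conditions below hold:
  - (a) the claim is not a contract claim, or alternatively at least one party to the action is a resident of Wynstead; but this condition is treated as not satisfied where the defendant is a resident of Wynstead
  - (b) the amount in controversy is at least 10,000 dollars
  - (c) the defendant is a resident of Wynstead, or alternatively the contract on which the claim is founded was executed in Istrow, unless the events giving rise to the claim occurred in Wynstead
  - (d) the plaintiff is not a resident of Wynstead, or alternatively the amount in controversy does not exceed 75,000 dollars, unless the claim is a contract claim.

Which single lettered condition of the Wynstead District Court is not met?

The Wynstead District Court:
  (a) Mira Kessit resides in Wynstead — that alternative is enough. The carve-out does not apply: the defendant resides in Sylmont, not Wynstead. Satisfied.
  (b) The amount in controversy is USD 61,000, which meets the USD 10,000 floor. Met.
  (c) The defendant resides in Sylmont, not Wynstead; the contract was executed in Wynstead, not Istrow — no alternative holds. Nor does the 'unless' clause help: the operative events occurred in Bryhaven, not Wynstead. Not satisfied.
  (d) The amount in controversy is USD 61,000, within the 75,000 dollars ceiling, so one alternative holds. Condition met.
Only condition (c) fails.

(c)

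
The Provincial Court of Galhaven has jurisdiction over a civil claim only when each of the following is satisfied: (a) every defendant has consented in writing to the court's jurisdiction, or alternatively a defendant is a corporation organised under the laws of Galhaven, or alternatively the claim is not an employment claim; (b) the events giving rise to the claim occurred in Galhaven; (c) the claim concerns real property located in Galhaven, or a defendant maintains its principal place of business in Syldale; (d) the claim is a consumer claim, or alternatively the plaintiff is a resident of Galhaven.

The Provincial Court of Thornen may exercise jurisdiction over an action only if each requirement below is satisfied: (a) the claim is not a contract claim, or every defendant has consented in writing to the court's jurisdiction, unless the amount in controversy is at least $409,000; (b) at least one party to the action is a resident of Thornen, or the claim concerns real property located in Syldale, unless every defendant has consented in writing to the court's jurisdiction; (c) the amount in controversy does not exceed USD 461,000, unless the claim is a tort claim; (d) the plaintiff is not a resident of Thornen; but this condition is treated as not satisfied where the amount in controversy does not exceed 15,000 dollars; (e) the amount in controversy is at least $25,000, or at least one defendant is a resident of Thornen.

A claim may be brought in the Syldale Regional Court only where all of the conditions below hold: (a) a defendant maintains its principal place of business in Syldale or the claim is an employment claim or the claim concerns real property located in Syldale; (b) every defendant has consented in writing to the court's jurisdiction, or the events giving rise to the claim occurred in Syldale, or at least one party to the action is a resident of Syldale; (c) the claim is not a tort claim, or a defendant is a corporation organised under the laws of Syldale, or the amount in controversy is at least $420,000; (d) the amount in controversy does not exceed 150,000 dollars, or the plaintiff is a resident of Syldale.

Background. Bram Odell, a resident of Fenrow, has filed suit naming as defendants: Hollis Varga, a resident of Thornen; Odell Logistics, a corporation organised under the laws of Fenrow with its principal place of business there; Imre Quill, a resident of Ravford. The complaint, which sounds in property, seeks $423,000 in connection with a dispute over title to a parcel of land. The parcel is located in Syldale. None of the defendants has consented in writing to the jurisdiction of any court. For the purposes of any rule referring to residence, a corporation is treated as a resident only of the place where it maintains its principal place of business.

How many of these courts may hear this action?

The Provincial Court of Galhaven:
  (a) The claim is a property claim, not an employment claim, so this disjunct is met. Met.
  (b) The operative events occurred in Syldale, not Galhaven. Fails.
  (c) The property lies in Syldale, not Galhaven; the corporate defendant(s) have their principal place of business in Fenrow, not Syldale — every alternative fails. Not satisfied.
  (d) The claim is a property claim, not a consumer claim; the plaintiff resides in Fenrow, not Galhaven — none of the alternatives is met. Not met.
  → The court lacks jurisdiction.
The Provincial Court of Thornen:
  (a) The claim is a property claim, not a contract claim, so this disjunct is met. Met.
  (b) Hollis Varga resides in Thornen, so one alternative holds. Met.
  (c) The amount in controversy is USD 423,000, within the USD 461,000 ceiling. Condition met.
  (d) The plaintiff resides in Fenrow, which is not Thornen. The carve-out does not apply: the amount in controversy is 423,000 dollars, above the 15,000 dollars ceiling. Condition met.
  (e) The amount in controversy is 423,000 dollars, which meets the $25,000 floor — that alternative is enough. Met.
  → Every requirement is satisfied — jurisdiction.
The Syldale Regional Court:
  (a) The property lies in Syldale, so one alternative holds. Condition met.
  (b) The operative events occurred in Syldale — that alternative is enough. Satisfied.
  (c) The claim is a property claim, not a tort claim, so one alternative holds. Condition met.
  (d) The amount in controversy is USD 423,000, above the 150,000 dollars ceiling; the plaintiff resides in Fenrow, not Syldale — none of the alternatives is met. Not satisfied.
  → At least one condition fails; no jurisdiction.
Courts with jurisdiction: the Provincial Court of Thornen — 1 in total.

1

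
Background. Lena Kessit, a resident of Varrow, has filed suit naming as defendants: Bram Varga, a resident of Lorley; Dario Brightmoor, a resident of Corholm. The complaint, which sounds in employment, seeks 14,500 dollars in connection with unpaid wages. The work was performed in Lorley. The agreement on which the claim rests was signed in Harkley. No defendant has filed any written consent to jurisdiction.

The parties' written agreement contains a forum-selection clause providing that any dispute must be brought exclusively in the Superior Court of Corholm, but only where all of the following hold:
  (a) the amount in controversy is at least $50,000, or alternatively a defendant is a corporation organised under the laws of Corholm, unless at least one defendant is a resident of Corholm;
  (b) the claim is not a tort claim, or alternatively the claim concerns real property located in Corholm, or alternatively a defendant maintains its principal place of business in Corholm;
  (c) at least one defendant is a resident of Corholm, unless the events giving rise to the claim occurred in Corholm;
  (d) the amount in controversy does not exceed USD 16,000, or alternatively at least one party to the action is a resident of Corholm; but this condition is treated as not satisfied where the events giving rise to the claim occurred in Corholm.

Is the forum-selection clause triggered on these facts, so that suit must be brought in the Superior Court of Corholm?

The Superior Court of Corholm:
  (a) The amount in controversy is 14,500 dollars, below the 50,000 dollars floor; no defendant is a corporation — every alternative fails. But Dario Brightmoor resides in Corholm, and the 'unless' clause therefore excuses the requirement. Satisfied.
  (b) The claim is an employment claim, not a tort claim, so this disjunct is met. Condition met.
  (c) Dario Brightmoor resides in Corholm. Condition met.
  (d) The amount in controversy is USD 14,500, within the 16,000 dollars ceiling — that alternative is enough. And the carve-out is inapplicable — the operative events occurred in Lorley, not Corholm. Condition met.
  → Forum clause is triggered.

Yes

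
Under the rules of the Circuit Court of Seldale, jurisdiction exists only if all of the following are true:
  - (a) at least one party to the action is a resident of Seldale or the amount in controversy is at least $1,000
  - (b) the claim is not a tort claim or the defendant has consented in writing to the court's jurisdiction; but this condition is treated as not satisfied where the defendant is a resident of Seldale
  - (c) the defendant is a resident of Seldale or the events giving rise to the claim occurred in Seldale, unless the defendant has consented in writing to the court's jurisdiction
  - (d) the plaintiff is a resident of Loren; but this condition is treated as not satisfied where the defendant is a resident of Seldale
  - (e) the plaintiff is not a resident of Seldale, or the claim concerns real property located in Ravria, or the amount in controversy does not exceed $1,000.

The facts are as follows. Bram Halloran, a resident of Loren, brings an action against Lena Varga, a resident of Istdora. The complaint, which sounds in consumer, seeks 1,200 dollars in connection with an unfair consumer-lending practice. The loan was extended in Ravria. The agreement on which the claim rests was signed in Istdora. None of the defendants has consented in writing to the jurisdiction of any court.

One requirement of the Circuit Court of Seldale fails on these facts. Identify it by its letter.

The Circuit Court of Seldale:
  (a) The amount in controversy is $1,200, which meets the $1,000 floor — that alternative is enough. Met.
  (b) The claim is a consumer claim, not a tort claim, so one alternative holds. The exception is not triggered, since the defendant resides in Istdora, not Seldale. Satisfied.
  (c) The defendant resides in Istdora, not Seldale; the operative events occurred in Ravria, not Seldale — every alternative fails. Nor does the 'unless' clause help: no such written consent has been filed. Not satisfied.
  (d) The plaintiff resides in Loren. The carve-out does not apply: the defendant resides in Istdora, not Seldale. Condition met.
  (e) The plaintiff resides in Loren, which is not Seldale, so this disjunct is met. Met.
Only condition (c) fails.

(c)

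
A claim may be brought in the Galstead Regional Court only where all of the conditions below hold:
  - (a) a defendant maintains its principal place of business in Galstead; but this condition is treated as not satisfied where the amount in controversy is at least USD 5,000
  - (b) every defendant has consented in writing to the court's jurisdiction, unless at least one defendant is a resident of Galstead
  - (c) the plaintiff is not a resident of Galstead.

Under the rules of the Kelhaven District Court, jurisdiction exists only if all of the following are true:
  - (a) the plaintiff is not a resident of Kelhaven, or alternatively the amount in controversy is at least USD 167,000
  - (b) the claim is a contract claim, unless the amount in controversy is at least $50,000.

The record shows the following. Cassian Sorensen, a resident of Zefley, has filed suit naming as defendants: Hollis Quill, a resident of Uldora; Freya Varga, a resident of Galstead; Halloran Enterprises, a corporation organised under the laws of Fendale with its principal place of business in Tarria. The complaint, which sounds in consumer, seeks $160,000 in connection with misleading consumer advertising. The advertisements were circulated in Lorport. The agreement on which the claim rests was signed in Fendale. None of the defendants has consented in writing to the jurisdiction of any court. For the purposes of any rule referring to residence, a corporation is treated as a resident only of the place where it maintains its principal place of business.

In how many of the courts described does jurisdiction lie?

The Galstead Regional Court:
  (a) The corporate defendant(s) have their principal place of business in Tarria, not Galstead. Condition not met.
  (b) No such written consent has been filed. However, Freya Varga resides in Galstead, so the 'unless' proviso supplies this condition. Satisfied.
  (c) The plaintiff resides in Zefley, which is not Galstead. Condition met.
  → Not every requirement is met — no jurisdiction.
The Kelhaven District Court:
  (a) The plaintiff resides in Zefley, which is not Kelhaven — that alternative is enough. Met.
  (b) The claim is a consumer claim, not a contract claim. The proviso rescues it, though: the amount in controversy is 160,000 dollars, which meets the USD 50,000 floor. Satisfied.
  → Jurisdiction lies.
Courts with jurisdiction: the Kelhaven District Court — 1 in total.

1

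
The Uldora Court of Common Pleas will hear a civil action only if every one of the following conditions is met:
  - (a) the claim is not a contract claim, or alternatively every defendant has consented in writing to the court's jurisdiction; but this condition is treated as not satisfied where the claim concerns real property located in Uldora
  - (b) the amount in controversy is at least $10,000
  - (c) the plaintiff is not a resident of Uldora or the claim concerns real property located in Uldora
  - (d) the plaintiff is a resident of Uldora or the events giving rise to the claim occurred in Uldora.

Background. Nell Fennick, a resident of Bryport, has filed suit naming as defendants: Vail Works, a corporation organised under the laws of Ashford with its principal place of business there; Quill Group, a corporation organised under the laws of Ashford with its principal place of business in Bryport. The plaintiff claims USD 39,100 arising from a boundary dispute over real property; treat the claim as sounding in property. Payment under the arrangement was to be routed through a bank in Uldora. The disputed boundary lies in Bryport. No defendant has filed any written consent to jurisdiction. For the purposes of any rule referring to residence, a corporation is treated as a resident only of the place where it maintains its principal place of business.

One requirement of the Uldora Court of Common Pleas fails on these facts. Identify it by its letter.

(d)

The Uldora Court of Common Pleas:
  (a) The claim is a property claim, not a contract claim, so this disjunct is met. The exception is not triggered, since the property lies in Bryport, not Uldora. Satisfied.
  (b) The amount in controversy is $39,100, which meets the $10,000 floor. Satisfied.
  (c) The plaintiff resides in Bryport, which is not Uldora, so one alternative holds. Satisfied.
  (d) The plaintiff resides in Bryport, not Uldora; the operative events occurred in Bryport, not Uldora — none of the alternatives is met. Condition not met.
Only condition (d) fails.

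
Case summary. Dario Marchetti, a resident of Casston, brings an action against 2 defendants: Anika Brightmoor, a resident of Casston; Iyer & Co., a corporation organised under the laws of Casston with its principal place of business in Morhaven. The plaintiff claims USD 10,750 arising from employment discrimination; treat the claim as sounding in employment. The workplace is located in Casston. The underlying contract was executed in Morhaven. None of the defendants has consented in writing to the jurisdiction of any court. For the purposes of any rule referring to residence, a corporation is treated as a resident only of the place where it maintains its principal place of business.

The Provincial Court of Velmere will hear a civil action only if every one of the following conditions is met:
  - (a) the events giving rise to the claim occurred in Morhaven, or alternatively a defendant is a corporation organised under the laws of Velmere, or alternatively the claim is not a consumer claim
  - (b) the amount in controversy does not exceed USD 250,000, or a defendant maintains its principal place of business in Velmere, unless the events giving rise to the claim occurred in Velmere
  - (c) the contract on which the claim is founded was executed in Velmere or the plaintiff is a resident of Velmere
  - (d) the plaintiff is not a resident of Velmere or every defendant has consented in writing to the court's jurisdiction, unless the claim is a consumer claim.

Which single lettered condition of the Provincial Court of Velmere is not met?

The Provincial Court of Velmere:
  (a) The claim is an employment claim, not a consumer claim, so this disjunct is met. Condition met.
  (b) The amount in controversy is USD 10,750, within the 250,000 dollars ceiling, so one alternative holds. Satisfied.
  (c) The contract was executed in Morhaven, not Velmere; the plaintiff resides in Casston, not Velmere — no alternative holds. Fails.
  (d) The plaintiff resides in Casston, which is not Velmere, which satisfies one of the alternatives. Met.
Only condition (c) fails.

(c)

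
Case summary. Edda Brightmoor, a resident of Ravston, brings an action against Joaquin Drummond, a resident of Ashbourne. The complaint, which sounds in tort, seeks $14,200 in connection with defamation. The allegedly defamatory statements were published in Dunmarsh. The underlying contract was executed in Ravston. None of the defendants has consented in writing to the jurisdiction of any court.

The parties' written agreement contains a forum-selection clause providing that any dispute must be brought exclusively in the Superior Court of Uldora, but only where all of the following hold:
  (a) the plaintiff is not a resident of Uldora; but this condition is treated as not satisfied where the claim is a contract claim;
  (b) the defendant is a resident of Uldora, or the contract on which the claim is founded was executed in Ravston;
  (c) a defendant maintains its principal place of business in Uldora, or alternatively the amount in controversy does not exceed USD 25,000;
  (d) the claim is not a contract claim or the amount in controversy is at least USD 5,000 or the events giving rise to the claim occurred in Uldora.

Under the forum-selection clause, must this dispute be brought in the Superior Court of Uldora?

Yes

The Superior Court of Uldora:
  (a) The plaintiff resides in Ravston, which is not Uldora. The exception is not triggered, since the claim is a tort claim, not a contract claim. Condition met.
  (b) The contract was executed in Ravston, which satisfies one of the alternatives. Condition met.
  (c) The amount in controversy is 14,200 dollars, within the 25,000 dollars ceiling, so one alternative holds. Met.
  (d) The claim is a tort claim, not a contract claim — that alternative is enough. Condition met.
  → Forum clause is triggered.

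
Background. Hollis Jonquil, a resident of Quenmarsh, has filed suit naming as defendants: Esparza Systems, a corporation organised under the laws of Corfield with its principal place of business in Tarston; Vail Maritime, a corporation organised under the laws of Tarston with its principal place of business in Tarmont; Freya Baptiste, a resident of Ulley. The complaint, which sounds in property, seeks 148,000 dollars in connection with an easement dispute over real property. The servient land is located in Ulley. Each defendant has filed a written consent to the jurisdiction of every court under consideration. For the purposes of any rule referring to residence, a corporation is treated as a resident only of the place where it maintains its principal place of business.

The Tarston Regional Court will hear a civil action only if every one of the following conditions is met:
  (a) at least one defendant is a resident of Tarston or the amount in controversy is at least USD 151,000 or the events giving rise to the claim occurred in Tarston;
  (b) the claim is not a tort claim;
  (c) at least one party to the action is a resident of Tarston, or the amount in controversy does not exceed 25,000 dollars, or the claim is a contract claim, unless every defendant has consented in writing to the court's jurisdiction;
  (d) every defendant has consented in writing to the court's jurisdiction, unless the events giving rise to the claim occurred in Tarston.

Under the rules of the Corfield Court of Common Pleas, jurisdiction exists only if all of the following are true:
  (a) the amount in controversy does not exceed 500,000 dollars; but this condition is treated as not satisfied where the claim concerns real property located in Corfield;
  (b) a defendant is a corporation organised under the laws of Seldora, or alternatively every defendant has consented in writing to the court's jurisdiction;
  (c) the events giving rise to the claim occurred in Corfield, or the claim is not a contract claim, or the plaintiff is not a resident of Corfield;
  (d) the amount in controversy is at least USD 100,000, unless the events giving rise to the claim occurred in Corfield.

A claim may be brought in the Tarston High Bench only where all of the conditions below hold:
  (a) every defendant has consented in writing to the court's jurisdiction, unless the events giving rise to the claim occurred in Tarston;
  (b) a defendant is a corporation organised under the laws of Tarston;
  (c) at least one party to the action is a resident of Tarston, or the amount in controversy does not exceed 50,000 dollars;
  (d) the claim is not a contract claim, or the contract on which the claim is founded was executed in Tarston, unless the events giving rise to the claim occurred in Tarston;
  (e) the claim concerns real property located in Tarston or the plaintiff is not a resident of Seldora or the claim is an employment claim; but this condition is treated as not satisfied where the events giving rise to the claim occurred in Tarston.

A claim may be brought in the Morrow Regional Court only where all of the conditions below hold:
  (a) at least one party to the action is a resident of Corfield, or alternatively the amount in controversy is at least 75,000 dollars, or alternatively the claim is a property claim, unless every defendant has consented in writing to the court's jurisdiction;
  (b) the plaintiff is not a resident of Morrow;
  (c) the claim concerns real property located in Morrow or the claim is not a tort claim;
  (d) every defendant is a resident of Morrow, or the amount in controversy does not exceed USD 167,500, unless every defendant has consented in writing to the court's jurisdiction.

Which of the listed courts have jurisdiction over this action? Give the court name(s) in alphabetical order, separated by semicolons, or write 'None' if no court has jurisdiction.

the Corfield Court of Common Pleas; the Morrow Regional Court; the Tarston High Bench; the Tarston Regional Court

The Tarston Regional Court:
  (a) Esparza Systems resides in Tarston, which satisfies one of the alternatives. Satisfied.
  (b) The claim is a property claim, not a tort claim. Condition met.
  (c) Esparza Systems resides in Tarston, so one alternative holds. Condition met.
  (d) Every defendant has filed written consent. Condition met.
  → All conditions met; jurisdiction exists.
The Corfield Court of Common Pleas:
  (a) The amount in controversy is $148,000, within the 500,000 dollars ceiling. The carve-out does not apply: the property lies in Ulley, not Corfield. Satisfied.
  (b) Every defendant has filed written consent, so this disjunct is met. Met.
  (c) The claim is a property claim, not a contract claim, so this disjunct is met. Met.
  (d) The amount in controversy is USD 148,000, which meets the $100,000 floor. Met.
  → All conditions met; jurisdiction exists.
The Tarston High Bench:
  (a) Every defendant has filed written consent. Condition met.
  (b) Vail Maritime is organised under the laws of Tarston. Satisfied.
  (c) Esparza Systems resides in Tarston, so this disjunct is met. Condition met.
  (d) The claim is a property claim, not a contract claim, which satisfies one of the alternatives. Met.
  (e) The plaintiff resides in Quenmarsh, which is not Seldora, which satisfies one of the alternatives. And the carve-out is inapplicable — the operative events occurred in Ulley, not Tarston. Condition met.
  → All conditions met; jurisdiction exists.
The Morrow Regional Court:
  (a) The amount in controversy is USD 148,000, which meets the 75,000 dollars floor, which satisfies one of the alternatives. Satisfied.
  (b) The plaintiff resides in Quenmarsh, which is not Morrow. Met.
  (c) The claim is a property claim, not a tort claim — that alternative is enough. Satisfied.
  (d) The amount in controversy is USD 148,000, within the USD 167,500 ceiling, so this disjunct is met. Satisfied.
  → The court has jurisdiction.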